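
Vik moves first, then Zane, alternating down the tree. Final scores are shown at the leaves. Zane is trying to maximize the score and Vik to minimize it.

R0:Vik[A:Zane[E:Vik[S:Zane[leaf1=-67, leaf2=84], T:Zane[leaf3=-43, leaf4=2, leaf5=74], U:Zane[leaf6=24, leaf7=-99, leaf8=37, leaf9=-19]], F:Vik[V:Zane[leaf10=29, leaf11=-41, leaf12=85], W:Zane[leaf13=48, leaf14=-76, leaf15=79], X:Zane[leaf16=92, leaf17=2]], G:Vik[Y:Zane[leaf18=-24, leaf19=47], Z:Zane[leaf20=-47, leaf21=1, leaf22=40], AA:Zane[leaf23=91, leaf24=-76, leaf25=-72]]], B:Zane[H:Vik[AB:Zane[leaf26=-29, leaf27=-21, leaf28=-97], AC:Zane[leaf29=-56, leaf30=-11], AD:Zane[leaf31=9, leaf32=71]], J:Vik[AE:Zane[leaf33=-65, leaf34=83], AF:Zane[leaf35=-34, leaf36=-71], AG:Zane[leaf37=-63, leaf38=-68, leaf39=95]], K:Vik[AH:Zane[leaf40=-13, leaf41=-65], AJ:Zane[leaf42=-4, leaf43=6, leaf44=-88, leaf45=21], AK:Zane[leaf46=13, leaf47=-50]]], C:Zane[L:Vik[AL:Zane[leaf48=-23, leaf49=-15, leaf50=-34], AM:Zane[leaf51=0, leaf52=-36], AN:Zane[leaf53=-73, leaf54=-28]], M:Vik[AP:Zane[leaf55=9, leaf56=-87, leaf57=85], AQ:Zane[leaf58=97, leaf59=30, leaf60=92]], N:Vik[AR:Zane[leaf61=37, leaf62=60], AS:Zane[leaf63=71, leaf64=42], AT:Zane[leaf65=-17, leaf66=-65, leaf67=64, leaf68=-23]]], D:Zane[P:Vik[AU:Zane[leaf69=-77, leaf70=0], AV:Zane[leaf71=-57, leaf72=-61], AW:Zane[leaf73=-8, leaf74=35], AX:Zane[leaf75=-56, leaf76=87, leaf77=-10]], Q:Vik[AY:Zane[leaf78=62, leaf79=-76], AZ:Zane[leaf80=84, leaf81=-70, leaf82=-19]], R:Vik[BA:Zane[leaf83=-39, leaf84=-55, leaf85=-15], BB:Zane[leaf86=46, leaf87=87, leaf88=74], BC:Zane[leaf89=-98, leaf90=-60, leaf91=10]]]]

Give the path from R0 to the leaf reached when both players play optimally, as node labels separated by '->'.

S (Zane): max(-67, 84) = 84
T (Zane): max(-43, 2, 74) = 74
U (Zane): max(24, -99, 37, -19) = 37
E (Vik): min(84, 74, 37) = 37
V (Zane): max(29, -41, 85) = 85
W (Zane): max(48, -76, 79) = 79
X (Zane): max(92, 2) = 92
F (Vik): min(85, 79, 92) = 79
Y (Zane): max(-24, 47) = 47
Z (Zane): max(-47, 1, 40) = 40
AA (Zane): max(91, -76, -72) = 91
G (Vik): min(47, 40, 91) = 40
A (Zane): max(37, 79, 40) = 79
AB (Zane): max(-29, -21, -97) = -21
AC (Zane): max(-56, -11) = -11
AD (Zane): max(9, 71) = 71
H (Vik): min(-21, -11, 71) = -21
AE (Zane): max(-65, 83) = 83
AF (Zane): max(-34, -71) = -34
AG (Zane): max(-63, -68, 95) = 95
J (Vik): min(83, -34, 95) = -34
AH (Zane): max(-13, -65) = -13
AJ (Zane): max(-4, 6, -88, 21) = 21
AK (Zane): max(13, -50) = 13
K (Vik): min(-13, 21, 13) = -13
B (Zane): max(-21, -34, -13) = -13
AL (Zane): max(-23, -15, -34) = -15
AM (Zane): max(0, -36) = 0
AN (Zane): max(-73, -28) = -28
L (Vik): min(-15, 0, -28) = -28
AP (Zane): max(9, -87, 85) = 85
AQ (Zane): max(97, 30, 92) = 97
M (Vik): min(85, 97) = 85
AR (Zane): max(37, 60) = 60
AS (Zane): max(71, 42) = 71
AT (Zane): max(-17, -65, 64, -23) = 64
N (Vik): min(60, 71, 64) = 60
C (Zane): max(-28, 85, 60) = 85
AU (Zane): max(-77, 0) = 0
AV (Zane): max(-57, -61) = -57
AW (Zane): max(-8, 35) = 35
AX (Zane): max(-56, 87, -10) = 87
P (Vik): min(0, -57, 35, 87) = -57
AY (Zane): max(62, -76) = 62
AZ (Zane): max(84, -70, -19) = 84
Q (Vik): min(62, 84) = 62
BA (Zane): max(-39, -55, -15) = -15
BB (Zane): max(46, 87, 74) = 87
BC (Zane): max(-98, -60, 10) = 10
R (Vik): min(-15, 87, 10) = -15
D (Zane): max(-57, 62, -15) = 62
R0 (Vik): min(79, -13, 85, 62) = -13
At R0, Vik picks B (lowest: -13).
At B, Zane picks K (highest: -13).
At K, Vik picks AH (lowest: -13).
At AH, Zane picks leaf40 (highest: -13).
Terminal value -13.

R0 -> B -> K -> AH -> leaf40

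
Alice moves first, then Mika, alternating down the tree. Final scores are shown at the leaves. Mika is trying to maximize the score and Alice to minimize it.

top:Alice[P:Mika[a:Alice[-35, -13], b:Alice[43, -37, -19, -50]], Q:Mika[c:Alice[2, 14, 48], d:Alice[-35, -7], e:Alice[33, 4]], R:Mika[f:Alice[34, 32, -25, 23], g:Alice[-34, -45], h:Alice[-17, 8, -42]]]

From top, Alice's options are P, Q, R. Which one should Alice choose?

P

a (Alice): min(-35, -13) = -35
b (Alice): min(43, -37, -19, -50) = -50
P (Mika): max(-35, -50) = -35
c (Alice): min(2, 14, 48) = 2
d (Alice): min(-35, -7) = -35
e (Alice): min(33, 4) = 4
Q (Mika): max(2, -35, 4) = 4
f (Alice): min(34, 32, -25, 23) = -25
g (Alice): min(-34, -45) = -45
h (Alice): min(-17, 8, -42) = -42
R (Mika): max(-25, -45, -42) = -25
top (Alice): min(-35, 4, -25) = -35
Alice at top wants the lowest of {P=-35, Q=4, R=-25}, so chooses P.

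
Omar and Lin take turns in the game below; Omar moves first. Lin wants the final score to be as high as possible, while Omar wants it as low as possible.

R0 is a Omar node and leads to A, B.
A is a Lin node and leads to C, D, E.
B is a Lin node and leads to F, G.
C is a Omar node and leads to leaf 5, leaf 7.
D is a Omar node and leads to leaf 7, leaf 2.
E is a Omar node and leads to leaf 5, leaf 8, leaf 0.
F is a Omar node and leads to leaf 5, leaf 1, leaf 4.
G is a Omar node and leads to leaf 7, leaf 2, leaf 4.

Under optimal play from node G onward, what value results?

2

G (Omar): min(7, 2, 4) = 2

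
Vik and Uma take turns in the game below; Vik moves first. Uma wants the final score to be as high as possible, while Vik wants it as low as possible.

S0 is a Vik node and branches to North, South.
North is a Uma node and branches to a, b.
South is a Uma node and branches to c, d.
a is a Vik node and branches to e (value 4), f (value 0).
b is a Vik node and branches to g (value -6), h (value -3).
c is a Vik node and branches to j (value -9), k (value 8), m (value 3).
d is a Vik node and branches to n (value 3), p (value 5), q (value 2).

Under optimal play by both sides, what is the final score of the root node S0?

a (Vik): min(4, 0) = 0
b (Vik): min(-6, -3) = -6
North (Uma): max(0, -6) = 0
c (Vik): min(-9, 8, 3) = -9
d (Vik): min(3, 5, 2) = 2
South (Uma): max(-9, 2) = 2
S0 (Vik): min(0, 2) = 0

0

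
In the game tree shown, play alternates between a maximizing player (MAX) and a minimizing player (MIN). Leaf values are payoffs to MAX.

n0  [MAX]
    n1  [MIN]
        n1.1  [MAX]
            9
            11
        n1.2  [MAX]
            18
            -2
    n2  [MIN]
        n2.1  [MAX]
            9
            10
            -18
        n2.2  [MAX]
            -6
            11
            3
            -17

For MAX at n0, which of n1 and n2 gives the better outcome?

n1

n1.1 (MAX): max(9, 11) = 11
n1.2 (MAX): max(18, -2) = 18
n1 (MIN): min(11, 18) = 11
n2.1 (MAX): max(9, 10, -18) = 10
n2.2 (MAX): max(-6, 11, 3, -17) = 11
n2 (MIN): min(10, 11) = 10
MAX prefers the higher value; n1=11, n2=10. n1 is better since 11 > 10.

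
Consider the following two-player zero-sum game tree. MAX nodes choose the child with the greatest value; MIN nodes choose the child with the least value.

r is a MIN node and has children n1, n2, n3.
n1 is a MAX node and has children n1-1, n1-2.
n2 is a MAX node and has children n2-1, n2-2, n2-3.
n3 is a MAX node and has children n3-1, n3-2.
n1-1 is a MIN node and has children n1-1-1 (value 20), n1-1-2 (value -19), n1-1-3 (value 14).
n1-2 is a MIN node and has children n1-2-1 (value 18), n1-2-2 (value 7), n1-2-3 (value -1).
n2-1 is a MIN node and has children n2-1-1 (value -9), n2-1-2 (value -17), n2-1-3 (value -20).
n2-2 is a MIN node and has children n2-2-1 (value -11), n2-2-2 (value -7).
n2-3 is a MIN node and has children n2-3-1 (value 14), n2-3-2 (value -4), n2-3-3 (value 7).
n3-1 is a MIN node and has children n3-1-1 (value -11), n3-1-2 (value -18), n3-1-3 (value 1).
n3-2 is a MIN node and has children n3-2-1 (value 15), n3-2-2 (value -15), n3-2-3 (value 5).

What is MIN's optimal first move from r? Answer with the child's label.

n1-1 (MIN): min(20, -19, 14) = -19
n1-2 (MIN): min(18, 7, -1) = -1
n1 (MAX): max(-19, -1) = -1
n2-1 (MIN): min(-9, -17, -20) = -20
n2-2 (MIN): min(-11, -7) = -11
n2-3 (MIN): min(14, -4, 7) = -4
n2 (MAX): max(-20, -11, -4) = -4
n3-1 (MIN): min(-11, -18, 1) = -18
n3-2 (MIN): min(15, -15, 5) = -15
n3 (MAX): max(-18, -15) = -15
r (MIN): min(-1, -4, -15) = -15
MIN at r wants the lowest of {n1=-1, n2=-4, n3=-15}, so chooses n3.

n3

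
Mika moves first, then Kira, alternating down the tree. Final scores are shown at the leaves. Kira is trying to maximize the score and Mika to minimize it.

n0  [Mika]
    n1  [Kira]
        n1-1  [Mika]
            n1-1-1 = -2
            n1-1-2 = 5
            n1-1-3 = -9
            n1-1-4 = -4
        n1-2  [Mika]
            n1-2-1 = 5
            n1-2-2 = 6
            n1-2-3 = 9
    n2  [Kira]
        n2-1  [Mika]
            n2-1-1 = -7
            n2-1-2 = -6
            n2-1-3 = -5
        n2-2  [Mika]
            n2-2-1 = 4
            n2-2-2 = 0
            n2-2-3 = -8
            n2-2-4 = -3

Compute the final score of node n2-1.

n2-1 (Mika): min(-7, -6, -5) = -7

-7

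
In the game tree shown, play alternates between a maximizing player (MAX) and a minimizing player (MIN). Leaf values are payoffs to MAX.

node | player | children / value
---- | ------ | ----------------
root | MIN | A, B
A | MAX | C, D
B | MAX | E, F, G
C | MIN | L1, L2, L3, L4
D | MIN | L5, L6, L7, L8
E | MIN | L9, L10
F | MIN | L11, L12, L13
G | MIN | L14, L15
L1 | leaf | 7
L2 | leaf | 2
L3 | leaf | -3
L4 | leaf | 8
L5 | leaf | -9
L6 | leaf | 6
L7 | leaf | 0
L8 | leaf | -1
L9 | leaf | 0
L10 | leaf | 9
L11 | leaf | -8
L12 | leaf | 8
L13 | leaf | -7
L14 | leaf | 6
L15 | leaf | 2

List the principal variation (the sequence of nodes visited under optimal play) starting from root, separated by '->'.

C (MIN): min(7, 2, -3, 8) = -3
D (MIN): min(-9, 6, 0, -1) = -9
A (MAX): max(-3, -9) = -3
E (MIN): min(0, 9) = 0
F (MIN): min(-8, 8, -7) = -8
G (MIN): min(6, 2) = 2
B (MAX): max(0, -8, 2) = 2
root (MIN): min(-3, 2) = -3
At root, MIN picks A (lowest: -3).
At A, MAX picks C (highest: -3).
At C, MIN picks L3 (lowest: -3).
Terminal value -3.

root -> A -> C -> L3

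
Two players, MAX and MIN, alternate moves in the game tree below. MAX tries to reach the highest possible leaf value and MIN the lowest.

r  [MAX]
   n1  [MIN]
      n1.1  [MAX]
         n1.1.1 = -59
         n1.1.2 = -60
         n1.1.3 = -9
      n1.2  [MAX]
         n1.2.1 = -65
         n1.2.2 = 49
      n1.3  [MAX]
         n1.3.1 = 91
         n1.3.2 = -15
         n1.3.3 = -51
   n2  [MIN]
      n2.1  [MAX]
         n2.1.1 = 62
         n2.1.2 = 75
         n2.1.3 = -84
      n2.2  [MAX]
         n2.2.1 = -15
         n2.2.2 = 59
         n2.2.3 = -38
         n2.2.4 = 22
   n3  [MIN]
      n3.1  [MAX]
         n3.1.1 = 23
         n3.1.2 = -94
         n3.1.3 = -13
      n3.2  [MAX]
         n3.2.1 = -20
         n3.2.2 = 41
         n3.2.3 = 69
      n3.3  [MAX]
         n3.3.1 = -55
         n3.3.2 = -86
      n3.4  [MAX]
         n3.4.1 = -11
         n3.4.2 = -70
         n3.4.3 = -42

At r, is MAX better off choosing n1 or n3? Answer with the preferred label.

n1.1 (MAX): max(-59, -60, -9) = -9
n1.2 (MAX): max(-65, 49) = 49
n1.3 (MAX): max(91, -15, -51) = 91
n1 (MIN): min(-9, 49, 91) = -9
n3.1 (MAX): max(23, -94, -13) = 23
n3.2 (MAX): max(-20, 41, 69) = 69
n3.3 (MAX): max(-55, -86) = -55
n3.4 (MAX): max(-11, -70, -42) = -11
n3 (MIN): min(23, 69, -55, -11) = -55
MAX prefers the higher value; n1=-9, n3=-55. n1 is better since -9 > -55.

n1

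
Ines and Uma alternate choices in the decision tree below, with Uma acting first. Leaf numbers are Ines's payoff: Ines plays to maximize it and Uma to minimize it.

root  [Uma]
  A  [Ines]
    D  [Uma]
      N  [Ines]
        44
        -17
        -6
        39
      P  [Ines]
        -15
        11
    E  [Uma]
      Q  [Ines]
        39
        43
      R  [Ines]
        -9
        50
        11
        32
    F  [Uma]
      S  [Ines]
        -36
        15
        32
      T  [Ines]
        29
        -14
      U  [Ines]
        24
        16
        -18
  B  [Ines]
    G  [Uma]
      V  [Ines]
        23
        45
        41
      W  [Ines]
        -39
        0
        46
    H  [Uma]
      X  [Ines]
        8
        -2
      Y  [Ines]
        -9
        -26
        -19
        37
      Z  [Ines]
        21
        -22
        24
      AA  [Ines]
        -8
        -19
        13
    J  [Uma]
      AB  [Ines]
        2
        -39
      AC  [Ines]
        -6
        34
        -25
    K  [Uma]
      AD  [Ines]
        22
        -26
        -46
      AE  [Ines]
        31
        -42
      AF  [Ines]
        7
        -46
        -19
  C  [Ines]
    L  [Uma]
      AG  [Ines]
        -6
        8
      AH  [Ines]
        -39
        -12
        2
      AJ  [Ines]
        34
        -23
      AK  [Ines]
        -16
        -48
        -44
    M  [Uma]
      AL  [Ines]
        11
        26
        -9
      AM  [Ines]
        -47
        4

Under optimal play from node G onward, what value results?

45

V (Ines): max(23, 45, 41) = 45
W (Ines): max(-39, 0, 46) = 46
G (Uma): min(45, 46) = 45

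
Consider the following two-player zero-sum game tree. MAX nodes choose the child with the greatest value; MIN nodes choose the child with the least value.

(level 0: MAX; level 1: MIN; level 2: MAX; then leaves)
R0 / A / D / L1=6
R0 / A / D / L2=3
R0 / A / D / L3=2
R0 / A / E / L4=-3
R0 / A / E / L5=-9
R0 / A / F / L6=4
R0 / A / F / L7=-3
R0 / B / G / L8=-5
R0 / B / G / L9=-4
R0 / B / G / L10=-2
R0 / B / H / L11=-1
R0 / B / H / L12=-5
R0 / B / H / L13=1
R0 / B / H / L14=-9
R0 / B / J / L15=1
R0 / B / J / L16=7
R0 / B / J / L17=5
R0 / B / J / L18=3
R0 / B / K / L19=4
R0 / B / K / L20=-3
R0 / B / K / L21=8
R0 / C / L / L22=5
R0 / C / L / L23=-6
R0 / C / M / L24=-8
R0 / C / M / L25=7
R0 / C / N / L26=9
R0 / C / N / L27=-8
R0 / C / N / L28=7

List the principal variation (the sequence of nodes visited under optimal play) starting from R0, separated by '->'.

R0 -> C -> L -> L22

D (MAX): max(6, 3, 2) = 6
E (MAX): max(-3, -9) = -3
F (MAX): max(4, -3) = 4
A (MIN): min(6, -3, 4) = -3
G (MAX): max(-5, -4, -2) = -2
H (MAX): max(-1, -5, 1, -9) = 1
J (MAX): max(1, 7, 5, 3) = 7
K (MAX): max(4, -3, 8) = 8
B (MIN): min(-2, 1, 7, 8) = -2
L (MAX): max(5, -6) = 5
M (MAX): max(-8, 7) = 7
N (MAX): max(9, -8, 7) = 9
C (MIN): min(5, 7, 9) = 5
R0 (MAX): max(-3, -2, 5) = 5
At R0, MAX picks C (highest: 5).
At C, MIN picks L (lowest: 5).
At L, MAX picks L22 (highest: 5).
Terminal value 5.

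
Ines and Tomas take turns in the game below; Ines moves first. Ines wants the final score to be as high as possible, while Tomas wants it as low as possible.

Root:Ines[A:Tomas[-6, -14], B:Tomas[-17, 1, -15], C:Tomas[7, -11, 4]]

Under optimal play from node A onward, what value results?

A (Tomas): min(-6, -14) = -14

-14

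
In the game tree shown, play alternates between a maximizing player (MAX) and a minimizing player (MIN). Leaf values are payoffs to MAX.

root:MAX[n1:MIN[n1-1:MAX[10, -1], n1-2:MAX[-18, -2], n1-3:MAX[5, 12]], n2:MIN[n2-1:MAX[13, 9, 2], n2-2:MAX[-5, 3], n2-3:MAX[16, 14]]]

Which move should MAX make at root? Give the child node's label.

n1-1 (MAX): max(10, -1) = 10
n1-2 (MAX): max(-18, -2) = -2
n1-3 (MAX): max(5, 12) = 12
n1 (MIN): min(10, -2, 12) = -2
n2-1 (MAX): max(13, 9, 2) = 13
n2-2 (MAX): max(-5, 3) = 3
n2-3 (MAX): max(16, 14) = 16
n2 (MIN): min(13, 3, 16) = 3
root (MAX): max(-2, 3) = 3
MAX at root wants the highest of {n1=-2, n2=3}, so chooses n2.

n2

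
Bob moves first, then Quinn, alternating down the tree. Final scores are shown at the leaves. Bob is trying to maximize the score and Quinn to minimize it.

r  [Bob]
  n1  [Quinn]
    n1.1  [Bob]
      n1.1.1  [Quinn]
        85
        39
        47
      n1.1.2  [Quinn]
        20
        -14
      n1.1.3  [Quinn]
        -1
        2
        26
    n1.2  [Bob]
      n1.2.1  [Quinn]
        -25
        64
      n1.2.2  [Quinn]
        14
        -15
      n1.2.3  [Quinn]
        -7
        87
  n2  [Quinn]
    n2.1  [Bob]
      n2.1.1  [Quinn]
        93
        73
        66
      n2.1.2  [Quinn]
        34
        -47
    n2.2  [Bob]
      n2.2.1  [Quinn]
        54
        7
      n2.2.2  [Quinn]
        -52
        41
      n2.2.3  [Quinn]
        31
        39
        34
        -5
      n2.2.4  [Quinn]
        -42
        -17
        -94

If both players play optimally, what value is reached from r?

n1.1.1 (Quinn): min(85, 39, 47) = 39
n1.1.2 (Quinn): min(20, -14) = -14
n1.1.3 (Quinn): min(-1, 2, 26) = -1
n1.1 (Bob): max(39, -14, -1) = 39
n1.2.1 (Quinn): min(-25, 64) = -25
n1.2.2 (Quinn): min(14, -15) = -15
n1.2.3 (Quinn): min(-7, 87) = -7
n1.2 (Bob): max(-25, -15, -7) = -7
n1 (Quinn): min(39, -7) = -7
n2.1.1 (Quinn): min(93, 73, 66) = 66
n2.1.2 (Quinn): min(34, -47) = -47
n2.1 (Bob): max(66, -47) = 66
n2.2.1 (Quinn): min(54, 7) = 7
n2.2.2 (Quinn): min(-52, 41) = -52
n2.2.3 (Quinn): min(31, 39, 34, -5) = -5
n2.2.4 (Quinn): min(-42, -17, -94) = -94
n2.2 (Bob): max(7, -52, -5, -94) = 7
n2 (Quinn): min(66, 7) = 7
r (Bob): max(-7, 7) = 7

7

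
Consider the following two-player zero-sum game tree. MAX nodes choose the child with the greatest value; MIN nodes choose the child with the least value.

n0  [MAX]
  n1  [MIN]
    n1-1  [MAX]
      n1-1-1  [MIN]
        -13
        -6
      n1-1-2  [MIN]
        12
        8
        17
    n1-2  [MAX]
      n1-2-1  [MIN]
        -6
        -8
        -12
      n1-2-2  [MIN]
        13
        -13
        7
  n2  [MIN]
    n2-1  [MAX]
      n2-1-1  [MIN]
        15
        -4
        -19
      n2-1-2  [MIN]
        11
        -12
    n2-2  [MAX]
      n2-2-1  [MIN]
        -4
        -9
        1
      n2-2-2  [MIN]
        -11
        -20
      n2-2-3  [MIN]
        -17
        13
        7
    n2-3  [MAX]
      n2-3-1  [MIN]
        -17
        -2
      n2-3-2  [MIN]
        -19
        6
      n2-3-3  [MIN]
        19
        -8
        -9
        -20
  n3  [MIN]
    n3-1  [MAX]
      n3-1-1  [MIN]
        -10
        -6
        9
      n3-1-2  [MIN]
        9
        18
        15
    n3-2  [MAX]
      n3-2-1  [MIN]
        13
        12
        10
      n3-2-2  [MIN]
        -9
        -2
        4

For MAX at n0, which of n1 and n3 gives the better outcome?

n1-1-1 (MIN): min(-13, -6) = -13
n1-1-2 (MIN): min(12, 8, 17) = 8
n1-1 (MAX): max(-13, 8) = 8
n1-2-1 (MIN): min(-6, -8, -12) = -12
n1-2-2 (MIN): min(13, -13, 7) = -13
n1-2 (MAX): max(-12, -13) = -12
n1 (MIN): min(8, -12) = -12
n3-1-1 (MIN): min(-10, -6, 9) = -10
n3-1-2 (MIN): min(9, 18, 15) = 9
n3-1 (MAX): max(-10, 9) = 9
n3-2-1 (MIN): min(13, 12, 10) = 10
n3-2-2 (MIN): min(-9, -2, 4) = -9
n3-2 (MAX): max(10, -9) = 10
n3 (MIN): min(9, 10) = 9
MAX prefers the higher value; n1=-12, n3=9. n3 is better since 9 > -12.

n3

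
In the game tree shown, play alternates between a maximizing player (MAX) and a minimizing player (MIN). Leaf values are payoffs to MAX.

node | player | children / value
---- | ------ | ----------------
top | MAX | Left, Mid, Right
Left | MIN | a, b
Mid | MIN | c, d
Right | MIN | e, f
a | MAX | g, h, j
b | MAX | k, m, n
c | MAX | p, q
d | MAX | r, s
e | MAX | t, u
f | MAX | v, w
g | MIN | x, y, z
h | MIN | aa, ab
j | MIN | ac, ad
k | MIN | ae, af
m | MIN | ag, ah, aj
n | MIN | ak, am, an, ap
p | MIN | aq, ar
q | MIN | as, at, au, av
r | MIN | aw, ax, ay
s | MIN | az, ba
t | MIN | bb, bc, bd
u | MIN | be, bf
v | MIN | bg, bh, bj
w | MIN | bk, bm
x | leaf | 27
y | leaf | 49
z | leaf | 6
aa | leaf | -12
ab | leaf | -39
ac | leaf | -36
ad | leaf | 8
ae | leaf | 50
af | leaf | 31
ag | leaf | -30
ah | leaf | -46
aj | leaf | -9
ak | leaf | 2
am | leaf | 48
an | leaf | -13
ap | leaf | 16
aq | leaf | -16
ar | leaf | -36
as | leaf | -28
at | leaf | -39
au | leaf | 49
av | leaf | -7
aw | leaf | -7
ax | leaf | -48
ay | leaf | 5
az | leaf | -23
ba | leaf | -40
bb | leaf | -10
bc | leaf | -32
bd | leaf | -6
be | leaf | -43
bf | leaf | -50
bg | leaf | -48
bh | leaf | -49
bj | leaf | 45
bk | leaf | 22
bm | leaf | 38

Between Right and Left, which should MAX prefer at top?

Left

t (MIN): min(-10, -32, -6) = -32
u (MIN): min(-43, -50) = -50
e (MAX): max(-32, -50) = -32
v (MIN): min(-48, -49, 45) = -49
w (MIN): min(22, 38) = 22
f (MAX): max(-49, 22) = 22
Right (MIN): min(-32, 22) = -32
g (MIN): min(27, 49, 6) = 6
h (MIN): min(-12, -39) = -39
j (MIN): min(-36, 8) = -36
a (MAX): max(6, -39, -36) = 6
k (MIN): min(50, 31) = 31
m (MIN): min(-30, -46, -9) = -46
n (MIN): min(2, 48, -13, 16) = -13
b (MAX): max(31, -46, -13) = 31
Left (MIN): min(6, 31) = 6
MAX prefers the higher value; Right=-32, Left=6. Left is better since 6 > -32.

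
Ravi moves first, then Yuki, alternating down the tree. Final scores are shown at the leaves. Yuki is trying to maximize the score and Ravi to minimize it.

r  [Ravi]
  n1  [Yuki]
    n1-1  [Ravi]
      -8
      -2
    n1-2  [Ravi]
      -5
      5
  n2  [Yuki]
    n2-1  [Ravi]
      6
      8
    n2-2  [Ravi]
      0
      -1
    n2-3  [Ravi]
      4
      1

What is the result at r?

n1-1 (Ravi): min(-8, -2) = -8
n1-2 (Ravi): min(-5, 5) = -5
n1 (Yuki): max(-8, -5) = -5
n2-1 (Ravi): min(6, 8) = 6
n2-2 (Ravi): min(0, -1) = -1
n2-3 (Ravi): min(4, 1) = 1
n2 (Yuki): max(6, -1, 1) = 6
r (Ravi): min(-5, 6) = -5

-5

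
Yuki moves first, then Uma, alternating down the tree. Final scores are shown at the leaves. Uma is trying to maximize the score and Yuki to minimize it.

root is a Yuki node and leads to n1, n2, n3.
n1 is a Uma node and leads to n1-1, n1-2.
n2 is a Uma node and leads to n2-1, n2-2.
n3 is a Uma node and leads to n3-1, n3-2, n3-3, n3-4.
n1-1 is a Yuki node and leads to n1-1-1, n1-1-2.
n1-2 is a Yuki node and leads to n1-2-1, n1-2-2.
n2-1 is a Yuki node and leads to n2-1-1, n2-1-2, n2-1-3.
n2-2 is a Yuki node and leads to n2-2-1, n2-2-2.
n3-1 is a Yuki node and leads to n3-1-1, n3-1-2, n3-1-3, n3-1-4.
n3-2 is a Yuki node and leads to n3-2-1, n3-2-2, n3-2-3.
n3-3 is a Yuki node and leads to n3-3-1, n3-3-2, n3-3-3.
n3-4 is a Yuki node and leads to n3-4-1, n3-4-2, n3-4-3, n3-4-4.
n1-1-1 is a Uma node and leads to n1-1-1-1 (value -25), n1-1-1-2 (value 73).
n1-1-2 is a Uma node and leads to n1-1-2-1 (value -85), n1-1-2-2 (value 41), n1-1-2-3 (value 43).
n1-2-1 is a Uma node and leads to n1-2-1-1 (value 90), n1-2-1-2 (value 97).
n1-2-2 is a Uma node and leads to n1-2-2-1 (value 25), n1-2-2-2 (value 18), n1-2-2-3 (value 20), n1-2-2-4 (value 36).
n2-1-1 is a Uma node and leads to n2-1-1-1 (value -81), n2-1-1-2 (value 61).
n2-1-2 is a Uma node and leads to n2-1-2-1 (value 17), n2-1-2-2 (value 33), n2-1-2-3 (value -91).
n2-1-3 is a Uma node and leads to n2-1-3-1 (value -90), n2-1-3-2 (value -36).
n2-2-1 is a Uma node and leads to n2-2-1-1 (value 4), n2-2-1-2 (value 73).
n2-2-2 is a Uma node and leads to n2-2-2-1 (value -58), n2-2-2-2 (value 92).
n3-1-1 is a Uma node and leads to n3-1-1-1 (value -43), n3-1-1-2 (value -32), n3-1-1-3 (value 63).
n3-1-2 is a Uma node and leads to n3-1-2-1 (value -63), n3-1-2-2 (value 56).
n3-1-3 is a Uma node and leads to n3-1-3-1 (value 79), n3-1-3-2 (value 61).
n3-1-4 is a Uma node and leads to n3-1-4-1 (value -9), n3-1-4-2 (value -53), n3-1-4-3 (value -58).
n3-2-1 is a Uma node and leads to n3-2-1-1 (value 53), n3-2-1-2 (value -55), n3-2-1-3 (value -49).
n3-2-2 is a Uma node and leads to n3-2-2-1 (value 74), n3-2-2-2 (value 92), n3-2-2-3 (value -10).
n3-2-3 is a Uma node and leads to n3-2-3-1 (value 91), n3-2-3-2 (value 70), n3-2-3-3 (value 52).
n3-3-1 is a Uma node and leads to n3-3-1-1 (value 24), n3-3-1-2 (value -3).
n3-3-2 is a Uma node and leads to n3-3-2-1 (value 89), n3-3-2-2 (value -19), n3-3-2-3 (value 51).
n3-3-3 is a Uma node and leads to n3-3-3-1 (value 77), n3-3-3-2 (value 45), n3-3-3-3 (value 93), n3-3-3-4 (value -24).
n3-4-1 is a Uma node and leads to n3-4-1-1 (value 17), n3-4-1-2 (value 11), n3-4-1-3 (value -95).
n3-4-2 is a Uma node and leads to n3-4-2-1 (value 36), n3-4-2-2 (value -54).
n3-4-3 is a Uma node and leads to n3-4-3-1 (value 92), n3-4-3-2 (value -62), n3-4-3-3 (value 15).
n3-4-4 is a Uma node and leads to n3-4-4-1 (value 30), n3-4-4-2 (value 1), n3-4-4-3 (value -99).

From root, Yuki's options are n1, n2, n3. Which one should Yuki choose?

n1-1-1 (Uma): max(-25, 73) = 73
n1-1-2 (Uma): max(-85, 41, 43) = 43
n1-1 (Yuki): min(73, 43) = 43
n1-2-1 (Uma): max(90, 97) = 97
n1-2-2 (Uma): max(25, 18, 20, 36) = 36
n1-2 (Yuki): min(97, 36) = 36
n1 (Uma): max(43, 36) = 43
n2-1-1 (Uma): max(-81, 61) = 61
n2-1-2 (Uma): max(17, 33, -91) = 33
n2-1-3 (Uma): max(-90, -36) = -36
n2-1 (Yuki): min(61, 33, -36) = -36
n2-2-1 (Uma): max(4, 73) = 73
n2-2-2 (Uma): max(-58, 92) = 92
n2-2 (Yuki): min(73, 92) = 73
n2 (Uma): max(-36, 73) = 73
n3-1-1 (Uma): max(-43, -32, 63) = 63
n3-1-2 (Uma): max(-63, 56) = 56
n3-1-3 (Uma): max(79, 61) = 79
n3-1-4 (Uma): max(-9, -53, -58) = -9
n3-1 (Yuki): min(63, 56, 79, -9) = -9
n3-2-1 (Uma): max(53, -55, -49) = 53
n3-2-2 (Uma): max(74, 92, -10) = 92
n3-2-3 (Uma): max(91, 70, 52) = 91
n3-2 (Yuki): min(53, 92, 91) = 53
n3-3-1 (Uma): max(24, -3) = 24
n3-3-2 (Uma): max(89, -19, 51) = 89
n3-3-3 (Uma): max(77, 45, 93, -24) = 93
n3-3 (Yuki): min(24, 89, 93) = 24
n3-4-1 (Uma): max(17, 11, -95) = 17
n3-4-2 (Uma): max(36, -54) = 36
n3-4-3 (Uma): max(92, -62, 15) = 92
n3-4-4 (Uma): max(30, 1, -99) = 30
n3-4 (Yuki): min(17, 36, 92, 30) = 17
n3 (Uma): max(-9, 53, 24, 17) = 53
root (Yuki): min(43, 73, 53) = 43
Yuki at root wants the lowest of {n1=43, n2=73, n3=53}, so chooses n1.

n1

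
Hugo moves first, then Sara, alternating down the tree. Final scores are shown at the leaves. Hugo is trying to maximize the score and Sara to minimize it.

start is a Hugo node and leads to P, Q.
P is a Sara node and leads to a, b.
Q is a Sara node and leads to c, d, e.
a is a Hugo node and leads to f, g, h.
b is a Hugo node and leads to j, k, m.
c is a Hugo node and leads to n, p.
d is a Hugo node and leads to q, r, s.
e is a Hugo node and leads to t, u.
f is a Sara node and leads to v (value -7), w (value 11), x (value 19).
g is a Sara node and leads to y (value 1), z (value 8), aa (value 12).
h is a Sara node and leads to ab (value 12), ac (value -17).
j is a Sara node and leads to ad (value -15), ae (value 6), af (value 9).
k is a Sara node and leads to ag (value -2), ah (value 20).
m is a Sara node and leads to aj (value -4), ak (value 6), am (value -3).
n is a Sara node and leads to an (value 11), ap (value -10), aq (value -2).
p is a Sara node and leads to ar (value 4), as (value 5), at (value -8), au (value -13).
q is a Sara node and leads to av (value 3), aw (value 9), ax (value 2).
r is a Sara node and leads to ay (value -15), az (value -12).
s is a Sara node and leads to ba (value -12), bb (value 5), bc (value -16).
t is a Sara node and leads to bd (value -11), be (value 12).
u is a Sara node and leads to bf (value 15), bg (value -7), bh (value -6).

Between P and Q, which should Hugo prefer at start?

f (Sara): min(-7, 11, 19) = -7
g (Sara): min(1, 8, 12) = 1
h (Sara): min(12, -17) = -17
a (Hugo): max(-7, 1, -17) = 1
j (Sara): min(-15, 6, 9) = -15
k (Sara): min(-2, 20) = -2
m (Sara): min(-4, 6, -3) = -4
b (Hugo): max(-15, -2, -4) = -2
P (Sara): min(1, -2) = -2
n (Sara): min(11, -10, -2) = -10
p (Sara): min(4, 5, -8, -13) = -13
c (Hugo): max(-10, -13) = -10
q (Sara): min(3, 9, 2) = 2
r (Sara): min(-15, -12) = -15
s (Sara): min(-12, 5, -16) = -16
d (Hugo): max(2, -15, -16) = 2
t (Sara): min(-11, 12) = -11
u (Sara): min(15, -7, -6) = -7
e (Hugo): max(-11, -7) = -7
Q (Sara): min(-10, 2, -7) = -10
Hugo prefers the higher value; P=-2, Q=-10. P is better since -2 > -10.

P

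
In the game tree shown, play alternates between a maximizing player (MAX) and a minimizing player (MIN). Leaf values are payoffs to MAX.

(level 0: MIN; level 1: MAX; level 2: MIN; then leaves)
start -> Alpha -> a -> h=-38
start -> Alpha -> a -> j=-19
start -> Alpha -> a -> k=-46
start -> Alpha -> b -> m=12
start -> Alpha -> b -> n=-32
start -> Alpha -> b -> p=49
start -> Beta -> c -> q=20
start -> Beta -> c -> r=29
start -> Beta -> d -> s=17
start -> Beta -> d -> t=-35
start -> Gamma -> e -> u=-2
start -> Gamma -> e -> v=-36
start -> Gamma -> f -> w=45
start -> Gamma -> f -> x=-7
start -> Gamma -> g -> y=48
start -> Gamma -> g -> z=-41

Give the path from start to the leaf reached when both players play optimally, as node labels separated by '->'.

start -> Alpha -> b -> n

a (MIN): min(-38, -19, -46) = -46
b (MIN): min(12, -32, 49) = -32
Alpha (MAX): max(-46, -32) = -32
c (MIN): min(20, 29) = 20
d (MIN): min(17, -35) = -35
Beta (MAX): max(20, -35) = 20
e (MIN): min(-2, -36) = -36
f (MIN): min(45, -7) = -7
g (MIN): min(48, -41) = -41
Gamma (MAX): max(-36, -7, -41) = -7
start (MIN): min(-32, 20, -7) = -32
At start, MIN picks Alpha (lowest: -32).
At Alpha, MAX picks b (highest: -32).
At b, MIN picks n (lowest: -32).
Terminal value -32.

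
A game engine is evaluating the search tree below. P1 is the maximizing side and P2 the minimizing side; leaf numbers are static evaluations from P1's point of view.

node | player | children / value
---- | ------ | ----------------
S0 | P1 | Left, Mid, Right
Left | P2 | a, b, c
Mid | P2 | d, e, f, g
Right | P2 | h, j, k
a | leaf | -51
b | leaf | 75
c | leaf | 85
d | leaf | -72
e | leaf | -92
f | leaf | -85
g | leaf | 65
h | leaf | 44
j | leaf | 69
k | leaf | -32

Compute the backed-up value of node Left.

Left (P2): min(-51, 75, 85) = -51

-51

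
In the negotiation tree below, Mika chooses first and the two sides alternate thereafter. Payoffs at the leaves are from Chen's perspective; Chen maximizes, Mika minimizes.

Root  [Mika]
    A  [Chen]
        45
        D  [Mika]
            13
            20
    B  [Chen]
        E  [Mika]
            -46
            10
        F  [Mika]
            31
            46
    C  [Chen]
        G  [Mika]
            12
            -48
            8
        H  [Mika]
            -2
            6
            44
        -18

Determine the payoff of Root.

D (Mika): min(13, 20) = 13
A (Chen): max(45, 13) = 45
E (Mika): min(-46, 10) = -46
F (Mika): min(31, 46) = 31
B (Chen): max(-46, 31) = 31
G (Mika): min(12, -48, 8) = -48
H (Mika): min(-2, 6, 44) = -2
C (Chen): max(-48, -2, -18) = -2
Root (Mika): min(45, 31, -2) = -2

-2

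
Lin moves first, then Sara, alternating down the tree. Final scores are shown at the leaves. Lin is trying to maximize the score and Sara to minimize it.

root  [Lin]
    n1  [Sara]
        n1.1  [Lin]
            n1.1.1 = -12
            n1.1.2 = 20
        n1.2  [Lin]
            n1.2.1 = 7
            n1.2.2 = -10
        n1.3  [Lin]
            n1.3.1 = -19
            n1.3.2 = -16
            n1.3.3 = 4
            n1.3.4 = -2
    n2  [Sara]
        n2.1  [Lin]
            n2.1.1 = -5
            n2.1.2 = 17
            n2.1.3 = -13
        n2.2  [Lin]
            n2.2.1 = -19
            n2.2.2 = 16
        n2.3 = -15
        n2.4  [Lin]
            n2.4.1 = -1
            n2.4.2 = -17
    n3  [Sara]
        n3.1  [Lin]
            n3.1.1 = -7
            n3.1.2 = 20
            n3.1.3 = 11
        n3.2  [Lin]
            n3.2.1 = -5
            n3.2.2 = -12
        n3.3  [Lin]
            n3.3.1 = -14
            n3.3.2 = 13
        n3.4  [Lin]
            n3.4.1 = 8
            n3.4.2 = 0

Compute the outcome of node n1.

4

n1.1 (Lin): max(-12, 20) = 20
n1.2 (Lin): max(7, -10) = 7
n1.3 (Lin): max(-19, -16, 4, -2) = 4
n1 (Sara): min(20, 7, 4) = 4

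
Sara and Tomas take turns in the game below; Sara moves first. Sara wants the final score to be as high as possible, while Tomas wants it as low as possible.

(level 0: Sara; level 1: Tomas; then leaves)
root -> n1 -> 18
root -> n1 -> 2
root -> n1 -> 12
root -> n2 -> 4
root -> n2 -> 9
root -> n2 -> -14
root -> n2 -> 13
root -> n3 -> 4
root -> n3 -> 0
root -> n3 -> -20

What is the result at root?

2

n1 (Tomas): min(18, 2, 12) = 2
n2 (Tomas): min(4, 9, -14, 13) = -14
n3 (Tomas): min(4, 0, -20) = -20
root (Sara): max(2, -14, -20) = 2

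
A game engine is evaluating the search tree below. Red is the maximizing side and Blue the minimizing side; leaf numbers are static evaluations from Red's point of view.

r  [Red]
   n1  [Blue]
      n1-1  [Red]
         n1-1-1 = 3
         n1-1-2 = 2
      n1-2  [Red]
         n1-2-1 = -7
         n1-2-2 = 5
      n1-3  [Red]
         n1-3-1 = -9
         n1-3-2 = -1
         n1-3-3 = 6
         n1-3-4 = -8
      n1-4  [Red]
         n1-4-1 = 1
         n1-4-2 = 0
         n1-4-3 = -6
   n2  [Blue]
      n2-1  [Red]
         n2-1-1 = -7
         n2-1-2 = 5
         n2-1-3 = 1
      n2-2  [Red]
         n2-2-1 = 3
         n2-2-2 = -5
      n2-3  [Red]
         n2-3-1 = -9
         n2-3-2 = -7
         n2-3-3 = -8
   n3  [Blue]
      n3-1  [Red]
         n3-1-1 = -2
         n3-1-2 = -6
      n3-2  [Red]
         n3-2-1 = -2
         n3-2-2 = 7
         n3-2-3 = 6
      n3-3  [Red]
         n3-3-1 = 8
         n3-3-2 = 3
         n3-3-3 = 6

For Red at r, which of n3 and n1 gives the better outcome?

n3-1 (Red): max(-2, -6) = -2
n3-2 (Red): max(-2, 7, 6) = 7
n3-3 (Red): max(8, 3, 6) = 8
n3 (Blue): min(-2, 7, 8) = -2
n1-1 (Red): max(3, 2) = 3
n1-2 (Red): max(-7, 5) = 5
n1-3 (Red): max(-9, -1, 6, -8) = 6
n1-4 (Red): max(1, 0, -6) = 1
n1 (Blue): min(3, 5, 6, 1) = 1
Red prefers the higher value; n3=-2, n1=1. n1 is better since 1 > -2.

n1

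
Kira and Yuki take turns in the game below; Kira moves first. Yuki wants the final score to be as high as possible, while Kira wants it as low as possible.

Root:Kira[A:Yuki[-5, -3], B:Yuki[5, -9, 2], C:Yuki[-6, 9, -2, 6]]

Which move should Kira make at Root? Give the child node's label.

A (Yuki): max(-5, -3) = -3
B (Yuki): max(5, -9, 2) = 5
C (Yuki): max(-6, 9, -2, 6) = 9
Root (Kira): min(-3, 5, 9) = -3
Kira at Root wants the lowest of {A=-3, B=5, C=9}, so chooses A.

A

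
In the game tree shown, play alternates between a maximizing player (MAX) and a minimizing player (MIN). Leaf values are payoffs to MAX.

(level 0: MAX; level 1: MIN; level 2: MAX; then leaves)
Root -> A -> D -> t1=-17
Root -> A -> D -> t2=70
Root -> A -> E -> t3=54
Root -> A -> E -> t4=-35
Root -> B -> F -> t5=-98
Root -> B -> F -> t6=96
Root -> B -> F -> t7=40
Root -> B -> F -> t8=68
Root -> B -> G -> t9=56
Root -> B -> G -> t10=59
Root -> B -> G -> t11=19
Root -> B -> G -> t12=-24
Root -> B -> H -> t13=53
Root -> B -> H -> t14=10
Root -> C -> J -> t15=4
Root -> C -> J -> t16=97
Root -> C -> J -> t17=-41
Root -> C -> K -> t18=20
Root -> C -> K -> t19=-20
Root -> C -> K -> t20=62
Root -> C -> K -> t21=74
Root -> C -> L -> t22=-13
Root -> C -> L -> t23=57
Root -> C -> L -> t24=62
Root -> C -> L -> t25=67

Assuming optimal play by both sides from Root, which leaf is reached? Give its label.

t25

D (MAX): max(-17, 70) = 70
E (MAX): max(54, -35) = 54
A (MIN): min(70, 54) = 54
F (MAX): max(-98, 96, 40, 68) = 96
G (MAX): max(56, 59, 19, -24) = 59
H (MAX): max(53, 10) = 53
B (MIN): min(96, 59, 53) = 53
J (MAX): max(4, 97, -41) = 97
K (MAX): max(20, -20, 62, 74) = 74
L (MAX): max(-13, 57, 62, 67) = 67
C (MIN): min(97, 74, 67) = 67
Root (MAX): max(54, 53, 67) = 67
At Root, MAX picks C (highest: 67).
At C, MIN picks L (lowest: 67).
At L, MAX picks t25 (highest: 67).
Terminal value 67.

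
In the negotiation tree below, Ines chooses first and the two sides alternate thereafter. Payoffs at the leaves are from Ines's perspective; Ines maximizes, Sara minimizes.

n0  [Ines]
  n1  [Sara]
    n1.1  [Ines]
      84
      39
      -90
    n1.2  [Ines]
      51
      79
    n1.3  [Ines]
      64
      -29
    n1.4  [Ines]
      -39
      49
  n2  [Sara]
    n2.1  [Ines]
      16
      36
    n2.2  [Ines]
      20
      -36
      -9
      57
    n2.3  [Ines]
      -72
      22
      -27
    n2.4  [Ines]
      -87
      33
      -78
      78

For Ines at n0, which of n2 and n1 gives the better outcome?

n2.1 (Ines): max(16, 36) = 36
n2.2 (Ines): max(20, -36, -9, 57) = 57
n2.3 (Ines): max(-72, 22, -27) = 22
n2.4 (Ines): max(-87, 33, -78, 78) = 78
n2 (Sara): min(36, 57, 22, 78) = 22
n1.1 (Ines): max(84, 39, -90) = 84
n1.2 (Ines): max(51, 79) = 79
n1.3 (Ines): max(64, -29) = 64
n1.4 (Ines): max(-39, 49) = 49
n1 (Sara): min(84, 79, 64, 49) = 49
Ines prefers the higher value; n2=22, n1=49. n1 is better since 49 > 22.

n1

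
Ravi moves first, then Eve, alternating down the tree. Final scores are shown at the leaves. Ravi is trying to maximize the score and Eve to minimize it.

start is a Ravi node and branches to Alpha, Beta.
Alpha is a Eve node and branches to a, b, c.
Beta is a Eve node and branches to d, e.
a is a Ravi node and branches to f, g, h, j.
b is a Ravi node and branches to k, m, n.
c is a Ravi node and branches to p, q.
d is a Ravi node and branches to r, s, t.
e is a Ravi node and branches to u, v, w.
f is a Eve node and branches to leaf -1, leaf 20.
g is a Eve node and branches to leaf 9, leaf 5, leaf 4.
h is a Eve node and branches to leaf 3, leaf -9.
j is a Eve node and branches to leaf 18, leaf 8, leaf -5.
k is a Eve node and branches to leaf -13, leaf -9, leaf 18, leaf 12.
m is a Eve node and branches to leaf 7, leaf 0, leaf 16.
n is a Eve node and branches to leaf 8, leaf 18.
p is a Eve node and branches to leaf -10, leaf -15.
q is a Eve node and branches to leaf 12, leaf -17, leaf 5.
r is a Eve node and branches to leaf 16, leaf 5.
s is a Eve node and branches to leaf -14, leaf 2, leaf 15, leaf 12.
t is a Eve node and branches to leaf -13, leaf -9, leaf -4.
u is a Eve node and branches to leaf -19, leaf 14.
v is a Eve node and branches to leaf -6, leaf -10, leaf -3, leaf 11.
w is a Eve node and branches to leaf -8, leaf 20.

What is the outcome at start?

f (Eve): min(-1, 20) = -1
g (Eve): min(9, 5, 4) = 4
h (Eve): min(3, -9) = -9
j (Eve): min(18, 8, -5) = -5
a (Ravi): max(-1, 4, -9, -5) = 4
k (Eve): min(-13, -9, 18, 12) = -13
m (Eve): min(7, 0, 16) = 0
n (Eve): min(8, 18) = 8
b (Ravi): max(-13, 0, 8) = 8
p (Eve): min(-10, -15) = -15
q (Eve): min(12, -17, 5) = -17
c (Ravi): max(-15, -17) = -15
Alpha (Eve): min(4, 8, -15) = -15
r (Eve): min(16, 5) = 5
s (Eve): min(-14, 2, 15, 12) = -14
t (Eve): min(-13, -9, -4) = -13
d (Ravi): max(5, -14, -13) = 5
u (Eve): min(-19, 14) = -19
v (Eve): min(-6, -10, -3, 11) = -10
w (Eve): min(-8, 20) = -8
e (Ravi): max(-19, -10, -8) = -8
Beta (Eve): min(5, -8) = -8
start (Ravi): max(-15, -8) = -8

-8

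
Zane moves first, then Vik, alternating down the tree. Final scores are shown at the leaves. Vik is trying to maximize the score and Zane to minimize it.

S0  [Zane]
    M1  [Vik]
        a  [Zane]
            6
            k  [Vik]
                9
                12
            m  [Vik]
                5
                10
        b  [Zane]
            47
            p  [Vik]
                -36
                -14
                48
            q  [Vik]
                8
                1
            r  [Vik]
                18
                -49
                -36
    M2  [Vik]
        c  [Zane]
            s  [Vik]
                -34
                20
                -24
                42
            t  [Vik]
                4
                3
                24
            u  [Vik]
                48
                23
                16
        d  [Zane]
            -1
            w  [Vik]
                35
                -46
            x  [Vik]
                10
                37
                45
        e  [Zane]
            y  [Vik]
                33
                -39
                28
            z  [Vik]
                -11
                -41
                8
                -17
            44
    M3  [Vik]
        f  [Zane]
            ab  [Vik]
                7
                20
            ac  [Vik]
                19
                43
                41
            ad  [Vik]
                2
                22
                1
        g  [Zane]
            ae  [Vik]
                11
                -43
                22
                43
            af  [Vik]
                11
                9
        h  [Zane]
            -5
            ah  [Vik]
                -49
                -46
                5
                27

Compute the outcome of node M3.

ab (Vik): max(7, 20) = 20
ac (Vik): max(19, 43, 41) = 43
ad (Vik): max(2, 22, 1) = 22
f (Zane): min(20, 43, 22) = 20
ae (Vik): max(11, -43, 22, 43) = 43
af (Vik): max(11, 9) = 11
g (Zane): min(43, 11) = 11
ah (Vik): max(-49, -46, 5, 27) = 27
h (Zane): min(-5, 27) = -5
M3 (Vik): max(20, 11, -5) = 20

20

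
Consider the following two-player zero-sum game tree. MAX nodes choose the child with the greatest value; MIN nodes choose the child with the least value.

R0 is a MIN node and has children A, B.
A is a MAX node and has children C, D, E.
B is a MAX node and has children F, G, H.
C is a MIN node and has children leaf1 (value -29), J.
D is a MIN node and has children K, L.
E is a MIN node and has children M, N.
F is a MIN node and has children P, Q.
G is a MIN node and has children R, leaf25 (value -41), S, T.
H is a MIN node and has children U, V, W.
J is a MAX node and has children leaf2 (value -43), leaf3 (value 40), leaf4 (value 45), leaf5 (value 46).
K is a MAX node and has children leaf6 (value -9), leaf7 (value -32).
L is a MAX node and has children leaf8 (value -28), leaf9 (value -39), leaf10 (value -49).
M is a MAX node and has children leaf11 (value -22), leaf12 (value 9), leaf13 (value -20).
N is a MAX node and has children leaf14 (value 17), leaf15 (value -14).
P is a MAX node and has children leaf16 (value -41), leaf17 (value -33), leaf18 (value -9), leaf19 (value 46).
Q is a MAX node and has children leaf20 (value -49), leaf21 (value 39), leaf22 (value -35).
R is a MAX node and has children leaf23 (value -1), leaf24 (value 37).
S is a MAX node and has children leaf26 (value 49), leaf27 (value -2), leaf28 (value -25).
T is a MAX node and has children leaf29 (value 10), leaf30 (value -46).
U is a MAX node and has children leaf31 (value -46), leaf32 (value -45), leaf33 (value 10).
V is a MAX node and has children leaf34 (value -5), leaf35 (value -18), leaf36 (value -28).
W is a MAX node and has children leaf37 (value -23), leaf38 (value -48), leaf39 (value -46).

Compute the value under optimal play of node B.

P (MAX): max(-41, -33, -9, 46) = 46
Q (MAX): max(-49, 39, -35) = 39
F (MIN): min(46, 39) = 39
R (MAX): max(-1, 37) = 37
S (MAX): max(49, -2, -25) = 49
T (MAX): max(10, -46) = 10
G (MIN): min(37, -41, 49, 10) = -41
U (MAX): max(-46, -45, 10) = 10
V (MAX): max(-5, -18, -28) = -5
W (MAX): max(-23, -48, -46) = -23
H (MIN): min(10, -5, -23) = -23
B (MAX): max(39, -41, -23) = 39

39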